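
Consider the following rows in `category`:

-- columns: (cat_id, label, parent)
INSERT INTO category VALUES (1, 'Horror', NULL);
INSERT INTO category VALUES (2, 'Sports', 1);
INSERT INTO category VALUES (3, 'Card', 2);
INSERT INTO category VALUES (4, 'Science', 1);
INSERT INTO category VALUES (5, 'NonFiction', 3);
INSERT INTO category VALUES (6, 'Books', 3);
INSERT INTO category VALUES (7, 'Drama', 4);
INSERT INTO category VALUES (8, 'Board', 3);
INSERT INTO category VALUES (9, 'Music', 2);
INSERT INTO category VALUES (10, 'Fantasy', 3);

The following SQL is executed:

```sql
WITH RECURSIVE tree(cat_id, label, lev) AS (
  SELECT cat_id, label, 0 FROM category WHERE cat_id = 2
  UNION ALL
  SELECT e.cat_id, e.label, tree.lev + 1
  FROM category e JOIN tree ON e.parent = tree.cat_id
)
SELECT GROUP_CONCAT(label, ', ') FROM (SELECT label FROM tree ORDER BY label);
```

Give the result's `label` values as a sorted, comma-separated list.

Board, Books, Card, Fantasy, Music, NonFiction, Sports

Base: cat_id=2 (Sports) at lev 0.
Iteration 1: rows with parent in {2} -> Card (id 3, lev 1), Music (id 9, lev 1).
Iteration 2: rows with parent in {3,9} -> NonFiction (id 5, lev 2), Books (id 6, lev 2), Board (id 8, lev 2), Fantasy (id 10, lev 2).
Iteration 3: no rows with parent in {5,6,8,10}; recursion stops.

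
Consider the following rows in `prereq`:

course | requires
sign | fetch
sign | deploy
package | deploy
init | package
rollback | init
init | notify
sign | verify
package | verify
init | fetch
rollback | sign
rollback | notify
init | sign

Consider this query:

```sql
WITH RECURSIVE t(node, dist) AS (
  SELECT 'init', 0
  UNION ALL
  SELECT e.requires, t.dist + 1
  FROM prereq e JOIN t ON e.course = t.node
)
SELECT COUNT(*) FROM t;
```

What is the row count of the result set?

10

Base: (init, dist=0).
Iteration 1: edges from {init} -> (fetch, dist=1), (notify, dist=1), (package, dist=1), (sign, dist=1).
Iteration 2: edges from {fetch,notify,package,sign} -> (deploy, dist=2) x2, (fetch, dist=2), (verify, dist=2) x2. [UNION ALL keeps all 5 new rows, including repeats]
Iteration 3: no outgoing edges from {deploy,fetch,verify}; recursion stops.
Total rows emitted: 10.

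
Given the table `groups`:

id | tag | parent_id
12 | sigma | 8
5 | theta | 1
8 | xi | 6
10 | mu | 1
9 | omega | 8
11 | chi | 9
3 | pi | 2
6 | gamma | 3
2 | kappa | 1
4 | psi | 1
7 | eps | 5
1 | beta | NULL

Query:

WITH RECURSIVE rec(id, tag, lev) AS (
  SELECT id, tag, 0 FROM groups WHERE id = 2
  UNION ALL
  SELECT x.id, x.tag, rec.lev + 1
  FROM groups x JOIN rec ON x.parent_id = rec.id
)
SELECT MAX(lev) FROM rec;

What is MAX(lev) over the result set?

5

Base: id=2 (kappa) at lev 0.
Iteration 1: rows with parent_id in {2} -> pi (id 3, lev 1).
Iteration 2: rows with parent_id in {3} -> gamma (id 6, lev 2).
Iteration 3: rows with parent_id in {6} -> xi (id 8, lev 3).
Iteration 4: rows with parent_id in {8} -> omega (id 9, lev 4), sigma (id 12, lev 4).
Iteration 5: rows with parent_id in {9,12} -> chi (id 11, lev 5).
Iteration 6: no rows with parent_id in {11}; recursion stops.
lev values: 0, 1, 2, 3, 4, 4, 5; the maximum is 5.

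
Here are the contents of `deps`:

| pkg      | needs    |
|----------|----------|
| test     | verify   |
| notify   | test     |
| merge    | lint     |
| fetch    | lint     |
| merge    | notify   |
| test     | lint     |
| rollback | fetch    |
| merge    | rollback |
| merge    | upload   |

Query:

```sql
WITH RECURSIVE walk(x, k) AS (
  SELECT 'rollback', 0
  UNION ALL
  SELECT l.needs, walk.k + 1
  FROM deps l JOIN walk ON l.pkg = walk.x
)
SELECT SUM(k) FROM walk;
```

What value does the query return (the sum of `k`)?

Base: (rollback, k=0).
Iteration 1: edges from {rollback} -> (fetch, k=1).
Iteration 2: edges from {fetch} -> (lint, k=2).
Iteration 3: no outgoing edges from {lint}; recursion stops.
SUM(k) = 0 + 1 + 2 = 3.

3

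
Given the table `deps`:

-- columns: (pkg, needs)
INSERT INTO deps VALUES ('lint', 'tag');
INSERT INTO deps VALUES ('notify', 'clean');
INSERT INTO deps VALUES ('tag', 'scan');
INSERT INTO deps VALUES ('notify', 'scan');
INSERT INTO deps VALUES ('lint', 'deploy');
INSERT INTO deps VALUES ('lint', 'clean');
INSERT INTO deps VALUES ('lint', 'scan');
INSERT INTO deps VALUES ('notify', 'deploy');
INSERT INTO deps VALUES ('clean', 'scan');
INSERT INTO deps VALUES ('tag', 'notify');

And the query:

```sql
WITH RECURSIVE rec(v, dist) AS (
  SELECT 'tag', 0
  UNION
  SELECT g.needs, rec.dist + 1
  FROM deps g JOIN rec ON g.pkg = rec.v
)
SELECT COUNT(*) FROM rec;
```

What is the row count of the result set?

Base: (tag, dist=0).
Iteration 1: edges from {tag} -> (notify, dist=1), (scan, dist=1).
Iteration 2: edges from {notify,scan} -> (clean, dist=2), (deploy, dist=2), (scan, dist=2).
Iteration 3: edges from {clean,deploy,scan} -> (scan, dist=3).
Iteration 4: no outgoing edges from {scan}; recursion stops.
Total rows emitted: 7.

7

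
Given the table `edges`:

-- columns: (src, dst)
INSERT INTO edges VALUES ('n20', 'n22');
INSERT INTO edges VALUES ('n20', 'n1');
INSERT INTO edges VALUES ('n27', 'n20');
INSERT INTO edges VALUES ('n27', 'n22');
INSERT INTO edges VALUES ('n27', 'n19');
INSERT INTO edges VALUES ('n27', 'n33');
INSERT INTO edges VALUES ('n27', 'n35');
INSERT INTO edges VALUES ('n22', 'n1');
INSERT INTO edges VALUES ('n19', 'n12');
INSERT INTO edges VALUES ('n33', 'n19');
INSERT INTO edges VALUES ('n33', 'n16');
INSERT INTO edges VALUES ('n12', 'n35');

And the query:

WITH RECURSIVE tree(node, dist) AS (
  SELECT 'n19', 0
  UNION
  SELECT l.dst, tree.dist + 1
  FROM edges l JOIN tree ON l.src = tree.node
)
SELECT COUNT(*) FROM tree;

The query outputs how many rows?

3

Base: (n19, dist=0).
Iteration 1: edges from {n19} -> (n12, dist=1).
Iteration 2: edges from {n12} -> (n35, dist=2).
Iteration 3: no outgoing edges from {n35}; recursion stops.
Total rows emitted: 3.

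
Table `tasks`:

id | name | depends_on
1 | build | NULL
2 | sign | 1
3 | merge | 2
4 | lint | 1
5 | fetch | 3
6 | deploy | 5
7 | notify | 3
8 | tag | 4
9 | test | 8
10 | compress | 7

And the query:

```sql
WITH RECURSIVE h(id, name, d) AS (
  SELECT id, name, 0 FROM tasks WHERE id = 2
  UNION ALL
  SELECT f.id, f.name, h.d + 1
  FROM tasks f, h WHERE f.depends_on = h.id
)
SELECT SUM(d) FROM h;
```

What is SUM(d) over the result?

11

Base: id=2 (sign) at d 0.
Iteration 1: rows with depends_on in {2} -> merge (id 3, d 1).
Iteration 2: rows with depends_on in {3} -> fetch (id 5, d 2), notify (id 7, d 2).
Iteration 3: rows with depends_on in {5,7} -> deploy (id 6, d 3), compress (id 10, d 3).
Iteration 4: no rows with depends_on in {6,10}; recursion stops.
SUM(d) = 0 + 1 + 2 + 2 + 3 + 3 = 11.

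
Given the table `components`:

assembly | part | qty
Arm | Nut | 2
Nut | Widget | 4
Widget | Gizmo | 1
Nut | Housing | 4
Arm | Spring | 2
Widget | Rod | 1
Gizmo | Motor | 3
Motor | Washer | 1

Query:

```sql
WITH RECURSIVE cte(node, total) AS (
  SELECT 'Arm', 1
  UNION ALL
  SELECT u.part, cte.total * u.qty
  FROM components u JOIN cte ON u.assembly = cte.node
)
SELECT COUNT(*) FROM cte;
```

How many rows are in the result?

Base: (Arm, total=1).
Iteration 1: components of {Arm} -> Nut = 1*2 = 2, Spring = 1*2 = 2.
Iteration 2: components of {Nut,Spring} -> Housing = 2*4 = 8, Widget = 2*4 = 8.
Iteration 3: components of {Housing,Widget} -> Gizmo = 8*1 = 8, Rod = 8*1 = 8.
Iteration 4: components of {Gizmo,Rod} -> Motor = 8*3 = 24.
Iteration 5: components of {Motor} -> Washer = 24*1 = 24.
Iteration 6: no further components; recursion stops.
Total rows emitted: 9.

9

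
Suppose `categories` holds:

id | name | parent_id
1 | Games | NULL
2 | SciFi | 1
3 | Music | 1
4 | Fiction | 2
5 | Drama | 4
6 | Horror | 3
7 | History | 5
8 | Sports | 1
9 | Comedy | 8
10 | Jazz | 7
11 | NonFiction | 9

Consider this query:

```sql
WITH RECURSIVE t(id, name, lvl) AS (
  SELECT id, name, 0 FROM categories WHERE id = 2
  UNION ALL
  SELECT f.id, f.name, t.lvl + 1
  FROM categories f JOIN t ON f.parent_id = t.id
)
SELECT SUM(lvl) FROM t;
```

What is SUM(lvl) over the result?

Base: id=2 (SciFi) at lvl 0.
Iteration 1: rows with parent_id in {2} -> Fiction (id 4, lvl 1).
Iteration 2: rows with parent_id in {4} -> Drama (id 5, lvl 2).
Iteration 3: rows with parent_id in {5} -> History (id 7, lvl 3).
Iteration 4: rows with parent_id in {7} -> Jazz (id 10, lvl 4).
Iteration 5: no rows with parent_id in {10}; recursion stops.
SUM(lvl) = 0 + 1 + 2 + 3 + 4 = 10.

10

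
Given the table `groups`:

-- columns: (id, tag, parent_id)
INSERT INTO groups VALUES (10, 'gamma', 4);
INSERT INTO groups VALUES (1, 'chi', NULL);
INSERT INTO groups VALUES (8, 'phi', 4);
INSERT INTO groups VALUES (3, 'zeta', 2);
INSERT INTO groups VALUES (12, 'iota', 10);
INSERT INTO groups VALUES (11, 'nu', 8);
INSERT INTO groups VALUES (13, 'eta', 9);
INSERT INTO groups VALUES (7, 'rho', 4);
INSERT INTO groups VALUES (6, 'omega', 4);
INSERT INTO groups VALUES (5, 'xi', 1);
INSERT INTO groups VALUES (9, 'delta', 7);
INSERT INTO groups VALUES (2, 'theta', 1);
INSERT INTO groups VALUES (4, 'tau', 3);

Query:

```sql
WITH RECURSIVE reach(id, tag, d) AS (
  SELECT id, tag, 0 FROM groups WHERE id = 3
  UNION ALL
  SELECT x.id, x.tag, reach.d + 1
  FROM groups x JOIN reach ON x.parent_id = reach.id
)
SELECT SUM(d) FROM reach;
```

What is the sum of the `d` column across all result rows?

22

Base: id=3 (zeta) at d 0.
Iteration 1: rows with parent_id in {3} -> tau (id 4, d 1).
Iteration 2: rows with parent_id in {4} -> omega (id 6, d 2), rho (id 7, d 2), phi (id 8, d 2), gamma (id 10, d 2).
Iteration 3: rows with parent_id in {6,7,8,10} -> delta (id 9, d 3), nu (id 11, d 3), iota (id 12, d 3).
Iteration 4: rows with parent_id in {9,11,12} -> eta (id 13, d 4).
Iteration 5: no rows with parent_id in {13}; recursion stops.
SUM(d) = 0 + 1 + 2 + 2 + 2 + 2 + 3 + 3 + 3 + 4 = 22.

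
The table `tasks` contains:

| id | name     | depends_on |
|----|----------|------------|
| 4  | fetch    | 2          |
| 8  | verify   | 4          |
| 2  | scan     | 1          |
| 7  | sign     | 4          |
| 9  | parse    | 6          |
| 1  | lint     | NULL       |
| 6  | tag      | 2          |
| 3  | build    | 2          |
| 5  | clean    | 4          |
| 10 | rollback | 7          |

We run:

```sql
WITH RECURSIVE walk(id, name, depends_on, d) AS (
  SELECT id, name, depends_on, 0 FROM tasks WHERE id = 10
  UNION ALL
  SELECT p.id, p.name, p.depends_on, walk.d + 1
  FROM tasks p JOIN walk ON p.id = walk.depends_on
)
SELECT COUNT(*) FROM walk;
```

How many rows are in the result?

Base: id=10 (rollback), depends_on=7, d 0.
Iteration 1: join on id=7 -> sign (id 7, depends_on=4, d 1).
Iteration 2: join on id=4 -> fetch (id 4, depends_on=2, d 2).
Iteration 3: join on id=2 -> scan (id 2, depends_on=1, d 3).
Iteration 4: join on id=1 -> lint (id 1, depends_on=NULL, d 4).
Iteration 5: depends_on is NULL; no match; recursion stops.
Total rows emitted: 5.

5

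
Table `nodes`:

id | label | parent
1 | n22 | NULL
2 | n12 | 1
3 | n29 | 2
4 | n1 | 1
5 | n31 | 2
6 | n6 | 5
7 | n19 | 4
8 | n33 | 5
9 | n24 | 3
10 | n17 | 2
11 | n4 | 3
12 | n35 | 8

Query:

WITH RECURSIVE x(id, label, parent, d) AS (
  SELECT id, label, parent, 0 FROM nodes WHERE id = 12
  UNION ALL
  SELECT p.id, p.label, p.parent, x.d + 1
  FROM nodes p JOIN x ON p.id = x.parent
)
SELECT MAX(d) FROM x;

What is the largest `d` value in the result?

4

Base: id=12 (n35), parent=8, d 0.
Iteration 1: join on id=8 -> n33 (id 8, parent=5, d 1).
Iteration 2: join on id=5 -> n31 (id 5, parent=2, d 2).
Iteration 3: join on id=2 -> n12 (id 2, parent=1, d 3).
Iteration 4: join on id=1 -> n22 (id 1, parent=NULL, d 4).
Iteration 5: parent is NULL; no match; recursion stops.
d values: 0, 1, 2, 3, 4; the maximum is 4.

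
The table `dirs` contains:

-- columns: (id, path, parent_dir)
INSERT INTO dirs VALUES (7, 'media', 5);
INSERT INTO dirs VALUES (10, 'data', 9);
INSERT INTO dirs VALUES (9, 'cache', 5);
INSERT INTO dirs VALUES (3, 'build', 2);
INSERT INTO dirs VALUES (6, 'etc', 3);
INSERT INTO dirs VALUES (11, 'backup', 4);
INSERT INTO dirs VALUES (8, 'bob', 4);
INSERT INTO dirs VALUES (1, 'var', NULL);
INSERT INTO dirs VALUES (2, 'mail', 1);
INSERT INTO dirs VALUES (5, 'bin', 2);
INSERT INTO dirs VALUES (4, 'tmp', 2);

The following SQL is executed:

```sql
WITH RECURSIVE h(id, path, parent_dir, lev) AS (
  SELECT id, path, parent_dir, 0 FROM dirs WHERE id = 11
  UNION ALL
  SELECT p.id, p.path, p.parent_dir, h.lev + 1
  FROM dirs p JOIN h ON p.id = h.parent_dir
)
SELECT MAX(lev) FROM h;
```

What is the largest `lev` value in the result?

3

Base: id=11 (backup), parent_dir=4, lev 0.
Iteration 1: join on id=4 -> tmp (id 4, parent_dir=2, lev 1).
Iteration 2: join on id=2 -> mail (id 2, parent_dir=1, lev 2).
Iteration 3: join on id=1 -> var (id 1, parent_dir=NULL, lev 3).
Iteration 4: parent_dir is NULL; no match; recursion stops.
lev values: 0, 1, 2, 3; the maximum is 3.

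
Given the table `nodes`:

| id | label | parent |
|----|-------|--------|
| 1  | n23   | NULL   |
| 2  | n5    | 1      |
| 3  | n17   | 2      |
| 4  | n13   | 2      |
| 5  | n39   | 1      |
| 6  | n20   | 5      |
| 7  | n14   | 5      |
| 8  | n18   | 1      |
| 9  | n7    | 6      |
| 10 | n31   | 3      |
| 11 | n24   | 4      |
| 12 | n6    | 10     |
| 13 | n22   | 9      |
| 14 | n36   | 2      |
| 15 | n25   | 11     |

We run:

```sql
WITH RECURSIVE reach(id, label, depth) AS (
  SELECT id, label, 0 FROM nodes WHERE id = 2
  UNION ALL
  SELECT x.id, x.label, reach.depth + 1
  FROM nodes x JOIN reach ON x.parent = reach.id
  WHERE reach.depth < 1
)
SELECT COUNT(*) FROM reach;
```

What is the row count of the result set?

Base: id=2 (n5) at depth 0.
Iteration 1: rows with parent in {2} -> n17 (id 3, depth 1), n13 (id 4, depth 1), n36 (id 14, depth 1).
Iteration 2: depth < 1 fails for all current rows; recursion stops.
Total rows emitted: 4.

4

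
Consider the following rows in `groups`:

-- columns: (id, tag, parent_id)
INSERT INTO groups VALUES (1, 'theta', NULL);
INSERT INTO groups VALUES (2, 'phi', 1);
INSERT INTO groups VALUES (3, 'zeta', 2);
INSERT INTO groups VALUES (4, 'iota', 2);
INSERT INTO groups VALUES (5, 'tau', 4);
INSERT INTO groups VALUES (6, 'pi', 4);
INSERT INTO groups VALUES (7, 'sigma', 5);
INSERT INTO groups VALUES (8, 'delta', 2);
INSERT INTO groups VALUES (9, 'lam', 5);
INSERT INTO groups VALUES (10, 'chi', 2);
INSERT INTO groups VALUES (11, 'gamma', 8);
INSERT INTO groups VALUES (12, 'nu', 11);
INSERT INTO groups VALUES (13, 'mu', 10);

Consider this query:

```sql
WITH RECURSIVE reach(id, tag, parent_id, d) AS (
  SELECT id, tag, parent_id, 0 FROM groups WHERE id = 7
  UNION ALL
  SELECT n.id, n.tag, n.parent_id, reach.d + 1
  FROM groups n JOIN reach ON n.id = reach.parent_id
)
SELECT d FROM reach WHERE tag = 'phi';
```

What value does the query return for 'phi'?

Base: id=7 (sigma), parent_id=5, d 0.
Iteration 1: join on id=5 -> tau (id 5, parent_id=4, d 1).
Iteration 2: join on id=4 -> iota (id 4, parent_id=2, d 2).
Iteration 3: join on id=2 -> phi (id 2, parent_id=1, d 3).
Iteration 4: join on id=1 -> theta (id 1, parent_id=NULL, d 4).
Iteration 5: parent_id is NULL; no match; recursion stops.

3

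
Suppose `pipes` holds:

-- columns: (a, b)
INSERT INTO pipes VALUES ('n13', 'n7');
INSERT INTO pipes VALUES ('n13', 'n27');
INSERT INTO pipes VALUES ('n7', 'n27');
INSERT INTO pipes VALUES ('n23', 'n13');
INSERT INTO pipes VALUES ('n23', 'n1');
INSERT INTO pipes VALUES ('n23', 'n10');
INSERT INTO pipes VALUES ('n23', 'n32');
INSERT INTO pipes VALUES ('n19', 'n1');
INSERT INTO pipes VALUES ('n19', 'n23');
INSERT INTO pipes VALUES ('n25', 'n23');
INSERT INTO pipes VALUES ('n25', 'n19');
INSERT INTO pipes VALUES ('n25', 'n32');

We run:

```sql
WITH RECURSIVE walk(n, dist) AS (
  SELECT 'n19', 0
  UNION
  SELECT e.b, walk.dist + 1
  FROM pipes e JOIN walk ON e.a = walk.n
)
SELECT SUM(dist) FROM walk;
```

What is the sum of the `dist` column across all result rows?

Base: (n19, dist=0).
Iteration 1: edges from {n19} -> (n1, dist=1), (n23, dist=1).
Iteration 2: edges from {n1,n23} -> (n1, dist=2), (n10, dist=2), (n13, dist=2), (n32, dist=2).
Iteration 3: edges from {n1,n10,n13,n32} -> (n27, dist=3), (n7, dist=3).
Iteration 4: edges from {n27,n7} -> (n27, dist=4).
Iteration 5: no outgoing edges from {n27}; recursion stops.
SUM(dist) = 0 + 1 + 1 + 2 + 2 + 2 + 2 + 3 + 3 + 4 = 20.

20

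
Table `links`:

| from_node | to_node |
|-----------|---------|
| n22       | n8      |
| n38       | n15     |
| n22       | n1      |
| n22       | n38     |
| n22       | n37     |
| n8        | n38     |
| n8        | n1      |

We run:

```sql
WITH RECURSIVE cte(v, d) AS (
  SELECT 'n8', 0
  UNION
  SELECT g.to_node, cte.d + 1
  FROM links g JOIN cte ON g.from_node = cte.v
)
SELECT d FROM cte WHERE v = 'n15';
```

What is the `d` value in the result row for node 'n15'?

Base: (n8, d=0).
Iteration 1: edges from {n8} -> (n1, d=1), (n38, d=1).
Iteration 2: edges from {n1,n38} -> (n15, d=2).
Iteration 3: no outgoing edges from {n15}; recursion stops.

2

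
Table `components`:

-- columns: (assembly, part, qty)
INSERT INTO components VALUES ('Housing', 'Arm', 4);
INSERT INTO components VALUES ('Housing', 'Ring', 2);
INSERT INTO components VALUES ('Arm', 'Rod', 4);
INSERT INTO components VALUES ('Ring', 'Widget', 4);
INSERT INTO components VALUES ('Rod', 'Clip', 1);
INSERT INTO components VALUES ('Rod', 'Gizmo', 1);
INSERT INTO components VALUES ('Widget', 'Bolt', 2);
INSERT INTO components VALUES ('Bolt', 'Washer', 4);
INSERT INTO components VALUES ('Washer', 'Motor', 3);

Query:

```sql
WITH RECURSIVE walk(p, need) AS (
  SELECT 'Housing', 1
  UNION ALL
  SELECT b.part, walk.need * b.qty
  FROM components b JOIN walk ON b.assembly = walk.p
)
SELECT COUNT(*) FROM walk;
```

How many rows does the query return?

Base: (Housing, need=1).
Iteration 1: components of {Housing} -> Arm = 1*4 = 4, Ring = 1*2 = 2.
Iteration 2: components of {Arm,Ring} -> Rod = 4*4 = 16, Widget = 2*4 = 8.
Iteration 3: components of {Rod,Widget} -> Bolt = 8*2 = 16, Clip = 16*1 = 16, Gizmo = 16*1 = 16.
Iteration 4: components of {Bolt,Clip,Gizmo} -> Washer = 16*4 = 64.
Iteration 5: components of {Washer} -> Motor = 64*3 = 192.
Iteration 6: no further components; recursion stops.
Total rows emitted: 10.

10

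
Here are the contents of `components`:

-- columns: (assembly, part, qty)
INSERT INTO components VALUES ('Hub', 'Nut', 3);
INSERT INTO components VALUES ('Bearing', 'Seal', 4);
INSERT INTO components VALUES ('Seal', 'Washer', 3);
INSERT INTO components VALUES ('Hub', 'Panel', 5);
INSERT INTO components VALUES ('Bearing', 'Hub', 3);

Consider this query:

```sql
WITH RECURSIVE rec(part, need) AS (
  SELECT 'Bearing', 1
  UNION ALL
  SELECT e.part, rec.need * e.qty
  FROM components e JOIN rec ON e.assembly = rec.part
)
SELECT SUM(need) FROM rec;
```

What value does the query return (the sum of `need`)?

44

Base: (Bearing, need=1).
Iteration 1: components of {Bearing} -> Hub = 1*3 = 3, Seal = 1*4 = 4.
Iteration 2: components of {Hub,Seal} -> Nut = 3*3 = 9, Panel = 3*5 = 15, Washer = 4*3 = 12.
Iteration 3: no further components; recursion stops.
SUM(need) = 1 + 3 + 4 + 15 + 9 + 12 = 44.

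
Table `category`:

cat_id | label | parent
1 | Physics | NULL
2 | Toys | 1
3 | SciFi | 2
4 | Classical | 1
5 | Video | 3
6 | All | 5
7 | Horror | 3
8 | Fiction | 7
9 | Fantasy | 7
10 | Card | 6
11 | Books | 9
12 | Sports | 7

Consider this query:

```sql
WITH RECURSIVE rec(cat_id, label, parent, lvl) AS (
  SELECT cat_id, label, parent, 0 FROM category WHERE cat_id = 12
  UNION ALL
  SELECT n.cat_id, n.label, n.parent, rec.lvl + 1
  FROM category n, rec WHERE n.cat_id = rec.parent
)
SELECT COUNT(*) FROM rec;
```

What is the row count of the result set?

Base: cat_id=12 (Sports), parent=7, lvl 0.
Iteration 1: join on cat_id=7 -> Horror (id 7, parent=3, lvl 1).
Iteration 2: join on cat_id=3 -> SciFi (id 3, parent=2, lvl 2).
Iteration 3: join on cat_id=2 -> Toys (id 2, parent=1, lvl 3).
Iteration 4: join on cat_id=1 -> Physics (id 1, parent=NULL, lvl 4).
Iteration 5: parent is NULL; no match; recursion stops.
Total rows emitted: 5.

5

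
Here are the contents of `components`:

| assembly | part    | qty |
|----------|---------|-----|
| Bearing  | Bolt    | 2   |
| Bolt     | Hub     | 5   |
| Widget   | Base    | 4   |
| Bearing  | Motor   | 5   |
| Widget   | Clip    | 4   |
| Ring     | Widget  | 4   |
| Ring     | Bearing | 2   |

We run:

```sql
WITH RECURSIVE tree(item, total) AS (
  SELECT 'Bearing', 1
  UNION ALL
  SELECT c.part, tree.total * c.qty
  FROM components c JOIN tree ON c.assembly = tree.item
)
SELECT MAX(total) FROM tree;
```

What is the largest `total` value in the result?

10

Base: (Bearing, total=1).
Iteration 1: components of {Bearing} -> Bolt = 1*2 = 2, Motor = 1*5 = 5.
Iteration 2: components of {Bolt,Motor} -> Hub = 2*5 = 10.
Iteration 3: no further components; recursion stops.
total values: 1, 2, 5, 10; the maximum is 10.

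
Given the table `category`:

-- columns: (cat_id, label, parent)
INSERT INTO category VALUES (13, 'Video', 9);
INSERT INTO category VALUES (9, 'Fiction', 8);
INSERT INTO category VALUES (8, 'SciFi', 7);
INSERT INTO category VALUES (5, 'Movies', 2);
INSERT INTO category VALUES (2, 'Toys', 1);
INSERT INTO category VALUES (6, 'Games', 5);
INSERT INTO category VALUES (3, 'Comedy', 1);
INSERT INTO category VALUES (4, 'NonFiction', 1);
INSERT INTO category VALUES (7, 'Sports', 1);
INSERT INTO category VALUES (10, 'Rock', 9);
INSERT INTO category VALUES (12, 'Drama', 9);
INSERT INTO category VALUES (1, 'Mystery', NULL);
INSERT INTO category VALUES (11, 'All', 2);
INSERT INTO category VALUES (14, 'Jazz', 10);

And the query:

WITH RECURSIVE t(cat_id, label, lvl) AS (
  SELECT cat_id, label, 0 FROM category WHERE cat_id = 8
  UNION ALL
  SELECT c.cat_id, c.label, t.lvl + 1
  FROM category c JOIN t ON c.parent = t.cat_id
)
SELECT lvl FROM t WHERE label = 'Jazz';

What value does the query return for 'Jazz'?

3

Base: cat_id=8 (SciFi) at lvl 0.
Iteration 1: rows with parent in {8} -> Fiction (id 9, lvl 1).
Iteration 2: rows with parent in {9} -> Rock (id 10, lvl 2), Drama (id 12, lvl 2), Video (id 13, lvl 2).
Iteration 3: rows with parent in {10,12,13} -> Jazz (id 14, lvl 3).
Iteration 4: no rows with parent in {14}; recursion stops.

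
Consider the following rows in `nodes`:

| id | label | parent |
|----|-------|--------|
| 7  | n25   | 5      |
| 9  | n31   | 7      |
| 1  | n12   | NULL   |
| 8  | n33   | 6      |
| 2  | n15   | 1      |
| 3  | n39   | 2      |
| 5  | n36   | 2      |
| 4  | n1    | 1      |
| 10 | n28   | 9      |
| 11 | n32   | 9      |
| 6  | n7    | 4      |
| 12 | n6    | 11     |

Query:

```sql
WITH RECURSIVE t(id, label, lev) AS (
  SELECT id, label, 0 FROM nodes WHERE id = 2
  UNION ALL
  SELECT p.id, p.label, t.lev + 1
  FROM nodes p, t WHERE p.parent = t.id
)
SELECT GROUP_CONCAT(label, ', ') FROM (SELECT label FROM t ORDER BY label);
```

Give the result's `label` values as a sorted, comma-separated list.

Base: id=2 (n15) at lev 0.
Iteration 1: rows with parent in {2} -> n39 (id 3, lev 1), n36 (id 5, lev 1).
Iteration 2: rows with parent in {3,5} -> n25 (id 7, lev 2).
Iteration 3: rows with parent in {7} -> n31 (id 9, lev 3).
Iteration 4: rows with parent in {9} -> n28 (id 10, lev 4), n32 (id 11, lev 4).
Iteration 5: rows with parent in {10,11} -> n6 (id 12, lev 5).
Iteration 6: no rows with parent in {12}; recursion stops.

n15, n25, n28, n31, n32, n36, n39, n6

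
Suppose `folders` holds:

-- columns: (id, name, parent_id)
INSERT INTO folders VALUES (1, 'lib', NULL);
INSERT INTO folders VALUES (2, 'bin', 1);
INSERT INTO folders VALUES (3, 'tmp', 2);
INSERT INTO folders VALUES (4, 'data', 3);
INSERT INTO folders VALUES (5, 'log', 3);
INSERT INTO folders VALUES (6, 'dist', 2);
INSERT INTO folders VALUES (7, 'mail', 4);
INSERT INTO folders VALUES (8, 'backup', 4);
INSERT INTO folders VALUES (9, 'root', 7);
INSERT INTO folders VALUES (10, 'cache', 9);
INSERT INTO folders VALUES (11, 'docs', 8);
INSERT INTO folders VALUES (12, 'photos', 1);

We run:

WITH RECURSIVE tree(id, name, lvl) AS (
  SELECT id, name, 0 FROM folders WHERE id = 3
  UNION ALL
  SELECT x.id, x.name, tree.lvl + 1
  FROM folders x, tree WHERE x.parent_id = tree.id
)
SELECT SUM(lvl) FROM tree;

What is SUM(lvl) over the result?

Base: id=3 (tmp) at lvl 0.
Iteration 1: rows with parent_id in {3} -> data (id 4, lvl 1), log (id 5, lvl 1).
Iteration 2: rows with parent_id in {4,5} -> mail (id 7, lvl 2), backup (id 8, lvl 2).
Iteration 3: rows with parent_id in {7,8} -> root (id 9, lvl 3), docs (id 11, lvl 3).
Iteration 4: rows with parent_id in {9,11} -> cache (id 10, lvl 4).
Iteration 5: no rows with parent_id in {10}; recursion stops.
SUM(lvl) = 0 + 1 + 1 + 2 + 2 + 3 + 3 + 4 = 16.

16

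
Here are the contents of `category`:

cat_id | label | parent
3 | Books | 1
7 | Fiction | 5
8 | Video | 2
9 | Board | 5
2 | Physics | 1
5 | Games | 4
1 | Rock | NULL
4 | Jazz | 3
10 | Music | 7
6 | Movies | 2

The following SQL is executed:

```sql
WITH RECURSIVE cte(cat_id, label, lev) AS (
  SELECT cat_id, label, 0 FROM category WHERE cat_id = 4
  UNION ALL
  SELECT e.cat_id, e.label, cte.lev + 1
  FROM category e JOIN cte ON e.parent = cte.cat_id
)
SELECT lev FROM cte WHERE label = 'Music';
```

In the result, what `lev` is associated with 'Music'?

3

Base: cat_id=4 (Jazz) at lev 0.
Iteration 1: rows with parent in {4} -> Games (id 5, lev 1).
Iteration 2: rows with parent in {5} -> Fiction (id 7, lev 2), Board (id 9, lev 2).
Iteration 3: rows with parent in {7,9} -> Music (id 10, lev 3).
Iteration 4: no rows with parent in {10}; recursion stops.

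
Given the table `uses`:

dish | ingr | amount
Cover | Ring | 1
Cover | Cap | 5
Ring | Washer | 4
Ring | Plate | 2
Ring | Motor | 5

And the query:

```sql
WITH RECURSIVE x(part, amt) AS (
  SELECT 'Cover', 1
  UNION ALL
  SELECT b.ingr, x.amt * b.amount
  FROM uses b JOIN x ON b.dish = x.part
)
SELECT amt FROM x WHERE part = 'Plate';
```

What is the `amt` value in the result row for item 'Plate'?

Base: (Cover, amt=1).
Iteration 1: components of {Cover} -> Cap = 1*5 = 5, Ring = 1*1 = 1.
Iteration 2: components of {Cap,Ring} -> Motor = 1*5 = 5, Plate = 1*2 = 2, Washer = 1*4 = 4.
Iteration 3: no further components; recursion stops.

2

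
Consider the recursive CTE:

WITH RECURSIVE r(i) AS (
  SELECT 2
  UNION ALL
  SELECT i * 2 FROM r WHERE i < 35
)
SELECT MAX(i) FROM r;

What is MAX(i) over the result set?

Base: i=2.
Iteration 1: 2 < 35 holds -> i = 2 * 2 = 4.
Iteration 2: 4 < 35 holds -> i = 4 * 2 = 8.
Iteration 3: 8 < 35 holds -> i = 8 * 2 = 16.
Iteration 4: 16 < 35 holds -> i = 16 * 2 = 32.
Iteration 5: 32 < 35 holds -> i = 32 * 2 = 64.
Iteration 6: 64 < 35 fails; recursion stops.
i values: 2, 4, 8, 16, 32, 64; the maximum is 64.

64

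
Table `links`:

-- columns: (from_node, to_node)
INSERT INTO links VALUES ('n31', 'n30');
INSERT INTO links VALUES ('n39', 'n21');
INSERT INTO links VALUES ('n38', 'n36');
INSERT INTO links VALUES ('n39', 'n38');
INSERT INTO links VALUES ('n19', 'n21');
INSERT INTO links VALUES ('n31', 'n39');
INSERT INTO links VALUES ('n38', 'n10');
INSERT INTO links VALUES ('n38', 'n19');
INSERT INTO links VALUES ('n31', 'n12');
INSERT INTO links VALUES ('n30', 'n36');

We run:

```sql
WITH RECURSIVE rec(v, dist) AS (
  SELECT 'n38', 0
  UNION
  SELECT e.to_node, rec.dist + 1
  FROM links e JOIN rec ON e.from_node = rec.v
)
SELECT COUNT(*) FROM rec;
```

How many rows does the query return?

5

Base: (n38, dist=0).
Iteration 1: edges from {n38} -> (n10, dist=1), (n19, dist=1), (n36, dist=1).
Iteration 2: edges from {n10,n19,n36} -> (n21, dist=2).
Iteration 3: no outgoing edges from {n21}; recursion stops.
Total rows emitted: 5.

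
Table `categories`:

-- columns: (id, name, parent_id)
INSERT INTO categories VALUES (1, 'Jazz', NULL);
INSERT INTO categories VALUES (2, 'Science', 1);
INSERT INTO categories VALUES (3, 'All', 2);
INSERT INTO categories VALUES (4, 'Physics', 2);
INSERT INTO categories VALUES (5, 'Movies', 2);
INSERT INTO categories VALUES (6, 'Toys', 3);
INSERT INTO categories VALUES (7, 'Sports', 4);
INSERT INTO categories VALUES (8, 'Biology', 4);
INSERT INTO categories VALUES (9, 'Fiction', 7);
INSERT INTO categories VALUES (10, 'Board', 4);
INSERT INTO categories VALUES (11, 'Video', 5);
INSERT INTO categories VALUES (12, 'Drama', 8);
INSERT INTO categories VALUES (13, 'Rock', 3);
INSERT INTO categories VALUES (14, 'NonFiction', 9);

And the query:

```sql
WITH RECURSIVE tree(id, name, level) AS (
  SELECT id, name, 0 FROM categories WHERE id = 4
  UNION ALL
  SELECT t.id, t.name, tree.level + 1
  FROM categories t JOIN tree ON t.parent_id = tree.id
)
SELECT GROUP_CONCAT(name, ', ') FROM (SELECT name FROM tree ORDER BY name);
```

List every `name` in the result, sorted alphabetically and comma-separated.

Base: id=4 (Physics) at level 0.
Iteration 1: rows with parent_id in {4} -> Sports (id 7, level 1), Biology (id 8, level 1), Board (id 10, level 1).
Iteration 2: rows with parent_id in {7,8,10} -> Fiction (id 9, level 2), Drama (id 12, level 2).
Iteration 3: rows with parent_id in {9,12} -> NonFiction (id 14, level 3).
Iteration 4: no rows with parent_id in {14}; recursion stops.

Biology, Board, Drama, Fiction, NonFiction, Physics, Sports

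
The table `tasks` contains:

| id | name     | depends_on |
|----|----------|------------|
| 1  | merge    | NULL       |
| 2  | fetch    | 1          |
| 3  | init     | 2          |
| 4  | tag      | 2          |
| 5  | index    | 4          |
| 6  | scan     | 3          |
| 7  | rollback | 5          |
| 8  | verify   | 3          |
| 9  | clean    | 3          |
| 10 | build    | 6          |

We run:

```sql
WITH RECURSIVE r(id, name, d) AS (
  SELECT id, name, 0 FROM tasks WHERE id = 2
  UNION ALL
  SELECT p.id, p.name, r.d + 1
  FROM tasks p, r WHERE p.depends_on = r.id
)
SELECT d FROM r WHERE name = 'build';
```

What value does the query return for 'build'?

Base: id=2 (fetch) at d 0.
Iteration 1: rows with depends_on in {2} -> init (id 3, d 1), tag (id 4, d 1).
Iteration 2: rows with depends_on in {3,4} -> index (id 5, d 2), scan (id 6, d 2), verify (id 8, d 2), clean (id 9, d 2).
Iteration 3: rows with depends_on in {5,6,8,9} -> rollback (id 7, d 3), build (id 10, d 3).
Iteration 4: no rows with depends_on in {7,10}; recursion stops.

3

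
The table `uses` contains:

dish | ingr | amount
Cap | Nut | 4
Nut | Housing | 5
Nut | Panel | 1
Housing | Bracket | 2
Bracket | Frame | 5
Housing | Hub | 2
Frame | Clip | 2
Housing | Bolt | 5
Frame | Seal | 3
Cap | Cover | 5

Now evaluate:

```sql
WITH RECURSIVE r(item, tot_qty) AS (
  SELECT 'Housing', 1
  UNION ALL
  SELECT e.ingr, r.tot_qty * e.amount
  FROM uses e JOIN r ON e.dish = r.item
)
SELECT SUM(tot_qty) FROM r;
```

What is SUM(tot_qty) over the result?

70

Base: (Housing, tot_qty=1).
Iteration 1: components of {Housing} -> Bolt = 1*5 = 5, Bracket = 1*2 = 2, Hub = 1*2 = 2.
Iteration 2: components of {Bolt,Bracket,Hub} -> Frame = 2*5 = 10.
Iteration 3: components of {Frame} -> Clip = 10*2 = 20, Seal = 10*3 = 30.
Iteration 4: no further components; recursion stops.
SUM(tot_qty) = 1 + 2 + 2 + 5 + 10 + 20 + 30 = 70.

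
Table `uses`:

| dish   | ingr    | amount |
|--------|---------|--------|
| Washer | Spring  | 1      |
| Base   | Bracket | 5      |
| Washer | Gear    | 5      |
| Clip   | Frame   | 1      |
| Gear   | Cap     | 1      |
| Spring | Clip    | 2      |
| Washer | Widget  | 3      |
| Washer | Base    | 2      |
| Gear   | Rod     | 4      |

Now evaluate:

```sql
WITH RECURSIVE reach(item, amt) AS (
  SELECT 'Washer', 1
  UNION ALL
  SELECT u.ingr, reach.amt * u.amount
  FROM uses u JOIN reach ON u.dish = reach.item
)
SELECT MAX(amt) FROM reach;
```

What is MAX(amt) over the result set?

Base: (Washer, amt=1).
Iteration 1: components of {Washer} -> Base = 1*2 = 2, Gear = 1*5 = 5, Spring = 1*1 = 1, Widget = 1*3 = 3.
Iteration 2: components of {Base,Gear,Spring,Widget} -> Bracket = 2*5 = 10, Cap = 5*1 = 5, Clip = 1*2 = 2, Rod = 5*4 = 20.
Iteration 3: components of {Bracket,Cap,Clip,Rod} -> Frame = 2*1 = 2.
Iteration 4: no further components; recursion stops.
amt values: 1, 1, 5, 2, 3, 2, 20, 5, 10, 2; the maximum is 20.

20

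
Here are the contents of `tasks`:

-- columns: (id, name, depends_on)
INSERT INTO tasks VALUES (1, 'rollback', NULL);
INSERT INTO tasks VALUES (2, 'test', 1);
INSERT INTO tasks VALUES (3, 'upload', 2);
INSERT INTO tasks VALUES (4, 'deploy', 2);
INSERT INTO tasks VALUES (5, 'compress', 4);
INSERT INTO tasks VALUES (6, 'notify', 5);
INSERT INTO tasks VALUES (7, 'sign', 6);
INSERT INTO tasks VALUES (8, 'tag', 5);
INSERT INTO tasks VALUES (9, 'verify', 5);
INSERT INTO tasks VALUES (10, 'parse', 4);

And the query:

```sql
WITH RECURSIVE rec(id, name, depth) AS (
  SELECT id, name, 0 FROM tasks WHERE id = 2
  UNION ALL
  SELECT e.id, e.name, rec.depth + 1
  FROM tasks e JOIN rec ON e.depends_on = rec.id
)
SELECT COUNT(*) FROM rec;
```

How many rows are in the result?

9

Base: id=2 (test) at depth 0.
Iteration 1: rows with depends_on in {2} -> upload (id 3, depth 1), deploy (id 4, depth 1).
Iteration 2: rows with depends_on in {3,4} -> compress (id 5, depth 2), parse (id 10, depth 2).
Iteration 3: rows with depends_on in {5,10} -> notify (id 6, depth 3), tag (id 8, depth 3), verify (id 9, depth 3).
Iteration 4: rows with depends_on in {6,8,9} -> sign (id 7, depth 4).
Iteration 5: no rows with depends_on in {7}; recursion stops.
Total rows emitted: 9.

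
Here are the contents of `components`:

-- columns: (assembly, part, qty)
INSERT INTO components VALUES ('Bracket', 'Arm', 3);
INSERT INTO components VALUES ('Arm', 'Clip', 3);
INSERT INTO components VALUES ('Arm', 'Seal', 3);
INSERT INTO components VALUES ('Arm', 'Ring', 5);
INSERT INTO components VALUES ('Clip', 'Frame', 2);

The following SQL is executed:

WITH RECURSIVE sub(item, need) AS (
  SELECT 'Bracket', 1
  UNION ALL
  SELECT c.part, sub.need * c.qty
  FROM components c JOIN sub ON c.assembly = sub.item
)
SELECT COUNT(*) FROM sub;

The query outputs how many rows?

6

Base: (Bracket, need=1).
Iteration 1: components of {Bracket} -> Arm = 1*3 = 3.
Iteration 2: components of {Arm} -> Clip = 3*3 = 9, Ring = 3*5 = 15, Seal = 3*3 = 9.
Iteration 3: components of {Clip,Ring,Seal} -> Frame = 9*2 = 18.
Iteration 4: no further components; recursion stops.
Total rows emitted: 6.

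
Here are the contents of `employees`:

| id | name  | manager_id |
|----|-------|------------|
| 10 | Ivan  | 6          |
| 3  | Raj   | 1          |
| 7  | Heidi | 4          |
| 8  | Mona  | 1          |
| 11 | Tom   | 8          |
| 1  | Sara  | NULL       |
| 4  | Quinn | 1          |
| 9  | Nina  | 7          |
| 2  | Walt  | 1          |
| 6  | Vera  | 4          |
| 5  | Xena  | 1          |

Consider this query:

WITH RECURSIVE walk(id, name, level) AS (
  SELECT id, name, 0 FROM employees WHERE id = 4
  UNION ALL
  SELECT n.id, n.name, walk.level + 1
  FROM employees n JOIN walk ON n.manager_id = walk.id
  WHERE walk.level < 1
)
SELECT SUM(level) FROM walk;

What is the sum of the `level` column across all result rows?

2

Base: id=4 (Quinn) at level 0.
Iteration 1: rows with manager_id in {4} -> Vera (id 6, level 1), Heidi (id 7, level 1).
Iteration 2: level < 1 fails for all current rows; recursion stops.
SUM(level) = 0 + 1 + 1 = 2.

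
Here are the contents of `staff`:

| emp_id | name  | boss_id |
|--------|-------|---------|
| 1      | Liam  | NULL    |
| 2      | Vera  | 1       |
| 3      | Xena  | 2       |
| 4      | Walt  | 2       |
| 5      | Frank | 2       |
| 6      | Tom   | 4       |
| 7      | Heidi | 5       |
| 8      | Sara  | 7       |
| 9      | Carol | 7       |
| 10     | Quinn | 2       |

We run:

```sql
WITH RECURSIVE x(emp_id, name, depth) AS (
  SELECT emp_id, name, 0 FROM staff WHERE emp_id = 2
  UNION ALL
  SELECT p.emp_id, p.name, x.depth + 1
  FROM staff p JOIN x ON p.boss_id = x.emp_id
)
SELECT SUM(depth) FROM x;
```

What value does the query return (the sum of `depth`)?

14

Base: emp_id=2 (Vera) at depth 0.
Iteration 1: rows with boss_id in {2} -> Xena (id 3, depth 1), Walt (id 4, depth 1), Frank (id 5, depth 1), Quinn (id 10, depth 1).
Iteration 2: rows with boss_id in {3,4,5,10} -> Tom (id 6, depth 2), Heidi (id 7, depth 2).
Iteration 3: rows with boss_id in {6,7} -> Sara (id 8, depth 3), Carol (id 9, depth 3).
Iteration 4: no rows with boss_id in {8,9}; recursion stops.
SUM(depth) = 0 + 1 + 1 + 1 + 1 + 2 + 2 + 3 + 3 = 14.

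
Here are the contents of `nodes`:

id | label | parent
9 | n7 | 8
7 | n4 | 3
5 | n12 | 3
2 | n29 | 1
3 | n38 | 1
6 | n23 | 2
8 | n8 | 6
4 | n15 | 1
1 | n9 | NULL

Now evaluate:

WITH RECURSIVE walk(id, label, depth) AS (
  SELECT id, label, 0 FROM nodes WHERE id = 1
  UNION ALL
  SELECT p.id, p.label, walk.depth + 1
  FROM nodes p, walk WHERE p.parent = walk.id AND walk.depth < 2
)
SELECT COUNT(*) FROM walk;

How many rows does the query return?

Base: id=1 (n9) at depth 0.
Iteration 1: rows with parent in {1} -> n29 (id 2, depth 1), n38 (id 3, depth 1), n15 (id 4, depth 1).
Iteration 2: rows with parent in {2,3,4} -> n12 (id 5, depth 2), n23 (id 6, depth 2), n4 (id 7, depth 2).
Iteration 3: depth < 2 fails for all current rows; recursion stops.
Total rows emitted: 7.

7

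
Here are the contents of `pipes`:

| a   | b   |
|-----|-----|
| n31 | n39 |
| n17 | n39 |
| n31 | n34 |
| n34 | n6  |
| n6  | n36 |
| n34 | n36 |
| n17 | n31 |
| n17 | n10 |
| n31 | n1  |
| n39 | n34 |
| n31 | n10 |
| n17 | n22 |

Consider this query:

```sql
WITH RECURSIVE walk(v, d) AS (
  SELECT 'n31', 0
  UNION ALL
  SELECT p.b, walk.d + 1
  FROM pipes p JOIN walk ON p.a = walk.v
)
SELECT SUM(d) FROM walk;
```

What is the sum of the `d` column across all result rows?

23

Base: (n31, d=0).
Iteration 1: edges from {n31} -> (n1, d=1), (n10, d=1), (n34, d=1), (n39, d=1).
Iteration 2: edges from {n1,n10,n34,n39} -> (n34, d=2), (n36, d=2), (n6, d=2).
Iteration 3: edges from {n34,n36,n6} -> (n36, d=3) x2, (n6, d=3). [UNION ALL keeps all 3 new rows, including repeats]
Iteration 4: edges from {n36,n6} -> (n36, d=4).
Iteration 5: no outgoing edges from {n36}; recursion stops.
SUM(d) = 0 + 1 + 1 + 1 + 1 + 2 + 2 + 2 + 3 + 3 + 3 + 4 = 23.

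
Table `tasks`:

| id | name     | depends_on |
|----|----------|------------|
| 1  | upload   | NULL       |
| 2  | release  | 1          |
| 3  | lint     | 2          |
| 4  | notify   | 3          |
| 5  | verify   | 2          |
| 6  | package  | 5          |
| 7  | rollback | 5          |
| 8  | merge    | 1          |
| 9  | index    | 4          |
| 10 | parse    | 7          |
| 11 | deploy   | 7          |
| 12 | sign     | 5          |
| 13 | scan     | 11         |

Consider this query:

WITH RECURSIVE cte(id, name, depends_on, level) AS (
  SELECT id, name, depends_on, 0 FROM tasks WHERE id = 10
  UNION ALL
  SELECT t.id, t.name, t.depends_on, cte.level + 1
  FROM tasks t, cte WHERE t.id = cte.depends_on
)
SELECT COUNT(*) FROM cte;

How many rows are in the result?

5

Base: id=10 (parse), depends_on=7, level 0.
Iteration 1: join on id=7 -> rollback (id 7, depends_on=5, level 1).
Iteration 2: join on id=5 -> verify (id 5, depends_on=2, level 2).
Iteration 3: join on id=2 -> release (id 2, depends_on=1, level 3).
Iteration 4: join on id=1 -> upload (id 1, depends_on=NULL, level 4).
Iteration 5: depends_on is NULL; no match; recursion stops.
Total rows emitted: 5.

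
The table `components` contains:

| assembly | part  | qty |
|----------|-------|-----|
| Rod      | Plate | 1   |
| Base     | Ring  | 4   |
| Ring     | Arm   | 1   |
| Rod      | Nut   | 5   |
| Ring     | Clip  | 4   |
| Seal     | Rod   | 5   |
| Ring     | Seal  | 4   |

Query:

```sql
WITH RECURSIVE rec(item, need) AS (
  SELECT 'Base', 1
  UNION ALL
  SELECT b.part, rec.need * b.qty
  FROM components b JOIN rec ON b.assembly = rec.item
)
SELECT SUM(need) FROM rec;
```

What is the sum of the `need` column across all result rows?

Base: (Base, need=1).
Iteration 1: components of {Base} -> Ring = 1*4 = 4.
Iteration 2: components of {Ring} -> Arm = 4*1 = 4, Clip = 4*4 = 16, Seal = 4*4 = 16.
Iteration 3: components of {Arm,Clip,Seal} -> Rod = 16*5 = 80.
Iteration 4: components of {Rod} -> Nut = 80*5 = 400, Plate = 80*1 = 80.
Iteration 5: no further components; recursion stops.
SUM(need) = 1 + 4 + 4 + 16 + 16 + 80 + 400 + 80 = 601.

601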